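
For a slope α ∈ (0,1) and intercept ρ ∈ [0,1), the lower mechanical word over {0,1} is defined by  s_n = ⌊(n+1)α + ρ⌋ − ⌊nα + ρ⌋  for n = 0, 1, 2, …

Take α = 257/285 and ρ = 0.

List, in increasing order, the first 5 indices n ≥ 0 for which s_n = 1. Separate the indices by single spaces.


1 2 3 4 5

n=0: ⌊257/285⌋−⌊0/285⌋ = 0−0 = 0
n=1: ⌊514/285⌋−⌊257/285⌋ = 1−0 = 1  ← one
n=2: ⌊771/285⌋−⌊514/285⌋ = 2−1 = 1  ← one
n=3: ⌊1028/285⌋−⌊771/285⌋ = 3−2 = 1  ← one
n=4: ⌊1285/285⌋−⌊1028/285⌋ = 4−3 = 1  ← one
n=5: ⌊1542/285⌋−⌊1285/285⌋ = 5−4 = 1  ← one
positions of the first 5 ones: 1 2 3 4 5


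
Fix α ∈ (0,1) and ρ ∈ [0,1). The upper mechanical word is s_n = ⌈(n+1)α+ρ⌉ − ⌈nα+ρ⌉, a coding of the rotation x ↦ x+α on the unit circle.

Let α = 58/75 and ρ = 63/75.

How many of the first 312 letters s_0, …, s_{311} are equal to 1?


#1s = Σ_{n=0}^{311} s_n = Σ_{n=0}^{311} (⌈(n+1)α+ρ⌉ − ⌈nα+ρ⌉)
the sum telescopes: every ⌈nα+ρ⌉ with 0 < n < 312 appears once with + and once with −, leaving ⌈312α+ρ⌉ − ⌈0·α+ρ⌉
312α + ρ = (312·58 + 63) / 75 = 18159/75
ρ = 63/75
⌈18159/75⌉ = 243,  ⌈63/75⌉ = 1
#1s = 243 − 1 = 242

242


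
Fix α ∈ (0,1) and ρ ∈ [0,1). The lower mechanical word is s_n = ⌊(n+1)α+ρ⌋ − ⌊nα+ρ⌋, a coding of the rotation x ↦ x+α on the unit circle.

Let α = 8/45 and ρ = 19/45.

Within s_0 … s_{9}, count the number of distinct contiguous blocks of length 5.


5

t_n = ⌊(n·8+19)/45⌋ for n = 0 … 10:
  n=0…9: ⌊19/45⌋=0 ⌊27/45⌋=0 ⌊35/45⌋=0 ⌊43/45⌋=0 ⌊51/45⌋=1 ⌊59/45⌋=1 ⌊67/45⌋=1 ⌊75/45⌋=1 ⌊83/45⌋=1 ⌊91/45⌋=2
  n=10: ⌊99/45⌋=2
s_n = t_(n+1) − t_n for n = 0 … 9 gives
prefix = 0001000010
slide a length-5 window over [0..4] … [5..9] (6 windows); first occurrence of each distinct factor:
  [  0..  4] 00010
  [  1..  5] 00100
  [  2..  6] 01000
  [  3..  7] 10000
  [  4..  8] 00001
  (the other 1 window repeats one of these)
distinct factors: {00001, 00010, 00100, 01000, 10000}
count = 5  (Sturmian bound for length 5 is 6)


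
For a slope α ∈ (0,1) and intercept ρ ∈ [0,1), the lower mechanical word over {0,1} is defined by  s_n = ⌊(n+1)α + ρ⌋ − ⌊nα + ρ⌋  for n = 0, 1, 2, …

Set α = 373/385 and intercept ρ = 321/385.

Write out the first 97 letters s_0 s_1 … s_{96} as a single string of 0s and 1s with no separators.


1111111111111111111111111101111111111111111111111111111111011111111111111111111111111111110111111

n=0: ⌊(1·373+321)/385⌋ − ⌊(0·373+321)/385⌋ = ⌊694/385⌋ − ⌊321/385⌋ = 1 − 0 = 1
n=1: ⌊(2·373+321)/385⌋ − ⌊(1·373+321)/385⌋ = ⌊1067/385⌋ − ⌊694/385⌋ = 2 − 1 = 1
n=2: ⌊(3·373+321)/385⌋ − ⌊(2·373+321)/385⌋ = ⌊1440/385⌋ − ⌊1067/385⌋ = 3 − 2 = 1
n=3: ⌊(4·373+321)/385⌋ − ⌊(3·373+321)/385⌋ = ⌊1813/385⌋ − ⌊1440/385⌋ = 4 − 3 = 1
n=4: ⌊(5·373+321)/385⌋ − ⌊(4·373+321)/385⌋ = ⌊2186/385⌋ − ⌊1813/385⌋ = 5 − 4 = 1
n=5: ⌊(6·373+321)/385⌋ − ⌊(5·373+321)/385⌋ = ⌊2559/385⌋ − ⌊2186/385⌋ = 6 − 5 = 1
n=6: ⌊(7·373+321)/385⌋ − ⌊(6·373+321)/385⌋ = ⌊2932/385⌋ − ⌊2559/385⌋ = 7 − 6 = 1
n=7: ⌊(8·373+321)/385⌋ − ⌊(7·373+321)/385⌋ = ⌊3305/385⌋ − ⌊2932/385⌋ = 8 − 7 = 1
n=8: ⌊(9·373+321)/385⌋ − ⌊(8·373+321)/385⌋ = ⌊3678/385⌋ − ⌊3305/385⌋ = 9 − 8 = 1
n=9: ⌊(10·373+321)/385⌋ − ⌊(9·373+321)/385⌋ = ⌊4051/385⌋ − ⌊3678/385⌋ = 10 − 9 = 1
n=10: ⌊(11·373+321)/385⌋ − ⌊(10·373+321)/385⌋ = ⌊4424/385⌋ − ⌊4051/385⌋ = 11 − 10 = 1
n=11: ⌊(12·373+321)/385⌋ − ⌊(11·373+321)/385⌋ = ⌊4797/385⌋ − ⌊4424/385⌋ = 12 − 11 = 1
n=12: ⌊(13·373+321)/385⌋ − ⌊(12·373+321)/385⌋ = ⌊5170/385⌋ − ⌊4797/385⌋ = 13 − 12 = 1
n=13: ⌊(14·373+321)/385⌋ − ⌊(13·373+321)/385⌋ = ⌊5543/385⌋ − ⌊5170/385⌋ = 14 − 13 = 1
n=14: ⌊(15·373+321)/385⌋ − ⌊(14·373+321)/385⌋ = ⌊5916/385⌋ − ⌊5543/385⌋ = 15 − 14 = 1
n=15: ⌊(16·373+321)/385⌋ − ⌊(15·373+321)/385⌋ = ⌊6289/385⌋ − ⌊5916/385⌋ = 16 − 15 = 1
n=16: ⌊(17·373+321)/385⌋ − ⌊(16·373+321)/385⌋ = ⌊6662/385⌋ − ⌊6289/385⌋ = 17 − 16 = 1
n=17: ⌊(18·373+321)/385⌋ − ⌊(17·373+321)/385⌋ = ⌊7035/385⌋ − ⌊6662/385⌋ = 18 − 17 = 1
n=18: ⌊(19·373+321)/385⌋ − ⌊(18·373+321)/385⌋ = ⌊7408/385⌋ − ⌊7035/385⌋ = 19 − 18 = 1
n=19: ⌊(20·373+321)/385⌋ − ⌊(19·373+321)/385⌋ = ⌊7781/385⌋ − ⌊7408/385⌋ = 20 − 19 = 1
n=20: ⌊(21·373+321)/385⌋ − ⌊(20·373+321)/385⌋ = ⌊8154/385⌋ − ⌊7781/385⌋ = 21 − 20 = 1
n=21: ⌊(22·373+321)/385⌋ − ⌊(21·373+321)/385⌋ = ⌊8527/385⌋ − ⌊8154/385⌋ = 22 − 21 = 1
n=22: ⌊(23·373+321)/385⌋ − ⌊(22·373+321)/385⌋ = ⌊8900/385⌋ − ⌊8527/385⌋ = 23 − 22 = 1
n=23: ⌊(24·373+321)/385⌋ − ⌊(23·373+321)/385⌋ = ⌊9273/385⌋ − ⌊8900/385⌋ = 24 − 23 = 1
n=24: ⌊(25·373+321)/385⌋ − ⌊(24·373+321)/385⌋ = ⌊9646/385⌋ − ⌊9273/385⌋ = 25 − 24 = 1
n=25: ⌊(26·373+321)/385⌋ − ⌊(25·373+321)/385⌋ = ⌊10019/385⌋ − ⌊9646/385⌋ = 26 − 25 = 1
n=26: ⌊(27·373+321)/385⌋ − ⌊(26·373+321)/385⌋ = ⌊10392/385⌋ − ⌊10019/385⌋ = 26 − 26 = 0
n=27: ⌊(28·373+321)/385⌋ − ⌊(27·373+321)/385⌋ = ⌊10765/385⌋ − ⌊10392/385⌋ = 27 − 26 = 1
n=28: ⌊(29·373+321)/385⌋ − ⌊(28·373+321)/385⌋ = ⌊11138/385⌋ − ⌊10765/385⌋ = 28 − 27 = 1
n=29: ⌊(30·373+321)/385⌋ − ⌊(29·373+321)/385⌋ = ⌊11511/385⌋ − ⌊11138/385⌋ = 29 − 28 = 1
n=30: ⌊(31·373+321)/385⌋ − ⌊(30·373+321)/385⌋ = ⌊11884/385⌋ − ⌊11511/385⌋ = 30 − 29 = 1
n=31: ⌊(32·373+321)/385⌋ − ⌊(31·373+321)/385⌋ = ⌊12257/385⌋ − ⌊11884/385⌋ = 31 − 30 = 1
n=32: ⌊(33·373+321)/385⌋ − ⌊(32·373+321)/385⌋ = ⌊12630/385⌋ − ⌊12257/385⌋ = 32 − 31 = 1
n=33: ⌊(34·373+321)/385⌋ − ⌊(33·373+321)/385⌋ = ⌊13003/385⌋ − ⌊12630/385⌋ = 33 − 32 = 1
n=34: ⌊(35·373+321)/385⌋ − ⌊(34·373+321)/385⌋ = ⌊13376/385⌋ − ⌊13003/385⌋ = 34 − 33 = 1
n=35: ⌊(36·373+321)/385⌋ − ⌊(35·373+321)/385⌋ = ⌊13749/385⌋ − ⌊13376/385⌋ = 35 − 34 = 1
n=36: ⌊(37·373+321)/385⌋ − ⌊(36·373+321)/385⌋ = ⌊14122/385⌋ − ⌊13749/385⌋ = 36 − 35 = 1
n=37: ⌊(38·373+321)/385⌋ − ⌊(37·373+321)/385⌋ = ⌊14495/385⌋ − ⌊14122/385⌋ = 37 − 36 = 1
n=38: ⌊(39·373+321)/385⌋ − ⌊(38·373+321)/385⌋ = ⌊14868/385⌋ − ⌊14495/385⌋ = 38 − 37 = 1
n=39: ⌊(40·373+321)/385⌋ − ⌊(39·373+321)/385⌋ = ⌊15241/385⌋ − ⌊14868/385⌋ = 39 − 38 = 1
n=40: ⌊(41·373+321)/385⌋ − ⌊(40·373+321)/385⌋ = ⌊15614/385⌋ − ⌊15241/385⌋ = 40 − 39 = 1
n=41: ⌊(42·373+321)/385⌋ − ⌊(41·373+321)/385⌋ = ⌊15987/385⌋ − ⌊15614/385⌋ = 41 − 40 = 1
n=42: ⌊(43·373+321)/385⌋ − ⌊(42·373+321)/385⌋ = ⌊16360/385⌋ − ⌊15987/385⌋ = 42 − 41 = 1
n=43: ⌊(44·373+321)/385⌋ − ⌊(43·373+321)/385⌋ = ⌊16733/385⌋ − ⌊16360/385⌋ = 43 − 42 = 1
n=44: ⌊(45·373+321)/385⌋ − ⌊(44·373+321)/385⌋ = ⌊17106/385⌋ − ⌊16733/385⌋ = 44 − 43 = 1
n=45: ⌊(46·373+321)/385⌋ − ⌊(45·373+321)/385⌋ = ⌊17479/385⌋ − ⌊17106/385⌋ = 45 − 44 = 1
n=46: ⌊(47·373+321)/385⌋ − ⌊(46·373+321)/385⌋ = ⌊17852/385⌋ − ⌊17479/385⌋ = 46 − 45 = 1
n=47: ⌊(48·373+321)/385⌋ − ⌊(47·373+321)/385⌋ = ⌊18225/385⌋ − ⌊17852/385⌋ = 47 − 46 = 1
n=48: ⌊(49·373+321)/385⌋ − ⌊(48·373+321)/385⌋ = ⌊18598/385⌋ − ⌊18225/385⌋ = 48 − 47 = 1
n=49: ⌊(50·373+321)/385⌋ − ⌊(49·373+321)/385⌋ = ⌊18971/385⌋ − ⌊18598/385⌋ = 49 − 48 = 1
n=50: ⌊(51·373+321)/385⌋ − ⌊(50·373+321)/385⌋ = ⌊19344/385⌋ − ⌊18971/385⌋ = 50 − 49 = 1
n=51: ⌊(52·373+321)/385⌋ − ⌊(51·373+321)/385⌋ = ⌊19717/385⌋ − ⌊19344/385⌋ = 51 − 50 = 1
n=52: ⌊(53·373+321)/385⌋ − ⌊(52·373+321)/385⌋ = ⌊20090/385⌋ − ⌊19717/385⌋ = 52 − 51 = 1
n=53: ⌊(54·373+321)/385⌋ − ⌊(53·373+321)/385⌋ = ⌊20463/385⌋ − ⌊20090/385⌋ = 53 − 52 = 1
n=54: ⌊(55·373+321)/385⌋ − ⌊(54·373+321)/385⌋ = ⌊20836/385⌋ − ⌊20463/385⌋ = 54 − 53 = 1
n=55: ⌊(56·373+321)/385⌋ − ⌊(55·373+321)/385⌋ = ⌊21209/385⌋ − ⌊20836/385⌋ = 55 − 54 = 1
n=56: ⌊(57·373+321)/385⌋ − ⌊(56·373+321)/385⌋ = ⌊21582/385⌋ − ⌊21209/385⌋ = 56 − 55 = 1
n=57: ⌊(58·373+321)/385⌋ − ⌊(57·373+321)/385⌋ = ⌊21955/385⌋ − ⌊21582/385⌋ = 57 − 56 = 1
n=58: ⌊(59·373+321)/385⌋ − ⌊(58·373+321)/385⌋ = ⌊22328/385⌋ − ⌊21955/385⌋ = 57 − 57 = 0
n=59: ⌊(60·373+321)/385⌋ − ⌊(59·373+321)/385⌋ = ⌊22701/385⌋ − ⌊22328/385⌋ = 58 − 57 = 1
n=60: ⌊(61·373+321)/385⌋ − ⌊(60·373+321)/385⌋ = ⌊23074/385⌋ − ⌊22701/385⌋ = 59 − 58 = 1
n=61: ⌊(62·373+321)/385⌋ − ⌊(61·373+321)/385⌋ = ⌊23447/385⌋ − ⌊23074/385⌋ = 60 − 59 = 1
n=62: ⌊(63·373+321)/385⌋ − ⌊(62·373+321)/385⌋ = ⌊23820/385⌋ − ⌊23447/385⌋ = 61 − 60 = 1
n=63: ⌊(64·373+321)/385⌋ − ⌊(63·373+321)/385⌋ = ⌊24193/385⌋ − ⌊23820/385⌋ = 62 − 61 = 1
n=64: ⌊(65·373+321)/385⌋ − ⌊(64·373+321)/385⌋ = ⌊24566/385⌋ − ⌊24193/385⌋ = 63 − 62 = 1
n=65: ⌊(66·373+321)/385⌋ − ⌊(65·373+321)/385⌋ = ⌊24939/385⌋ − ⌊24566/385⌋ = 64 − 63 = 1
n=66: ⌊(67·373+321)/385⌋ − ⌊(66·373+321)/385⌋ = ⌊25312/385⌋ − ⌊24939/385⌋ = 65 − 64 = 1
n=67: ⌊(68·373+321)/385⌋ − ⌊(67·373+321)/385⌋ = ⌊25685/385⌋ − ⌊25312/385⌋ = 66 − 65 = 1
n=68: ⌊(69·373+321)/385⌋ − ⌊(68·373+321)/385⌋ = ⌊26058/385⌋ − ⌊25685/385⌋ = 67 − 66 = 1
n=69: ⌊(70·373+321)/385⌋ − ⌊(69·373+321)/385⌋ = ⌊26431/385⌋ − ⌊26058/385⌋ = 68 − 67 = 1
n=70: ⌊(71·373+321)/385⌋ − ⌊(70·373+321)/385⌋ = ⌊26804/385⌋ − ⌊26431/385⌋ = 69 − 68 = 1
n=71: ⌊(72·373+321)/385⌋ − ⌊(71·373+321)/385⌋ = ⌊27177/385⌋ − ⌊26804/385⌋ = 70 − 69 = 1
n=72: ⌊(73·373+321)/385⌋ − ⌊(72·373+321)/385⌋ = ⌊27550/385⌋ − ⌊27177/385⌋ = 71 − 70 = 1
n=73: ⌊(74·373+321)/385⌋ − ⌊(73·373+321)/385⌋ = ⌊27923/385⌋ − ⌊27550/385⌋ = 72 − 71 = 1
n=74: ⌊(75·373+321)/385⌋ − ⌊(74·373+321)/385⌋ = ⌊28296/385⌋ − ⌊27923/385⌋ = 73 − 72 = 1
n=75: ⌊(76·373+321)/385⌋ − ⌊(75·373+321)/385⌋ = ⌊28669/385⌋ − ⌊28296/385⌋ = 74 − 73 = 1
n=76: ⌊(77·373+321)/385⌋ − ⌊(76·373+321)/385⌋ = ⌊29042/385⌋ − ⌊28669/385⌋ = 75 − 74 = 1
n=77: ⌊(78·373+321)/385⌋ − ⌊(77·373+321)/385⌋ = ⌊29415/385⌋ − ⌊29042/385⌋ = 76 − 75 = 1
n=78: ⌊(79·373+321)/385⌋ − ⌊(78·373+321)/385⌋ = ⌊29788/385⌋ − ⌊29415/385⌋ = 77 − 76 = 1
n=79: ⌊(80·373+321)/385⌋ − ⌊(79·373+321)/385⌋ = ⌊30161/385⌋ − ⌊29788/385⌋ = 78 − 77 = 1
n=80: ⌊(81·373+321)/385⌋ − ⌊(80·373+321)/385⌋ = ⌊30534/385⌋ − ⌊30161/385⌋ = 79 − 78 = 1
n=81: ⌊(82·373+321)/385⌋ − ⌊(81·373+321)/385⌋ = ⌊30907/385⌋ − ⌊30534/385⌋ = 80 − 79 = 1
n=82: ⌊(83·373+321)/385⌋ − ⌊(82·373+321)/385⌋ = ⌊31280/385⌋ − ⌊30907/385⌋ = 81 − 80 = 1
n=83: ⌊(84·373+321)/385⌋ − ⌊(83·373+321)/385⌋ = ⌊31653/385⌋ − ⌊31280/385⌋ = 82 − 81 = 1
n=84: ⌊(85·373+321)/385⌋ − ⌊(84·373+321)/385⌋ = ⌊32026/385⌋ − ⌊31653/385⌋ = 83 − 82 = 1
n=85: ⌊(86·373+321)/385⌋ − ⌊(85·373+321)/385⌋ = ⌊32399/385⌋ − ⌊32026/385⌋ = 84 − 83 = 1
n=86: ⌊(87·373+321)/385⌋ − ⌊(86·373+321)/385⌋ = ⌊32772/385⌋ − ⌊32399/385⌋ = 85 − 84 = 1
n=87: ⌊(88·373+321)/385⌋ − ⌊(87·373+321)/385⌋ = ⌊33145/385⌋ − ⌊32772/385⌋ = 86 − 85 = 1
n=88: ⌊(89·373+321)/385⌋ − ⌊(88·373+321)/385⌋ = ⌊33518/385⌋ − ⌊33145/385⌋ = 87 − 86 = 1
n=89: ⌊(90·373+321)/385⌋ − ⌊(89·373+321)/385⌋ = ⌊33891/385⌋ − ⌊33518/385⌋ = 88 − 87 = 1
n=90: ⌊(91·373+321)/385⌋ − ⌊(90·373+321)/385⌋ = ⌊34264/385⌋ − ⌊33891/385⌋ = 88 − 88 = 0
n=91: ⌊(92·373+321)/385⌋ − ⌊(91·373+321)/385⌋ = ⌊34637/385⌋ − ⌊34264/385⌋ = 89 − 88 = 1
n=92: ⌊(93·373+321)/385⌋ − ⌊(92·373+321)/385⌋ = ⌊35010/385⌋ − ⌊34637/385⌋ = 90 − 89 = 1
n=93: ⌊(94·373+321)/385⌋ − ⌊(93·373+321)/385⌋ = ⌊35383/385⌋ − ⌊35010/385⌋ = 91 − 90 = 1
n=94: ⌊(95·373+321)/385⌋ − ⌊(94·373+321)/385⌋ = ⌊35756/385⌋ − ⌊35383/385⌋ = 92 − 91 = 1
n=95: ⌊(96·373+321)/385⌋ − ⌊(95·373+321)/385⌋ = ⌊36129/385⌋ − ⌊35756/385⌋ = 93 − 92 = 1
n=96: ⌊(97·373+321)/385⌋ − ⌊(96·373+321)/385⌋ = ⌊36502/385⌋ − ⌊36129/385⌋ = 94 − 93 = 1


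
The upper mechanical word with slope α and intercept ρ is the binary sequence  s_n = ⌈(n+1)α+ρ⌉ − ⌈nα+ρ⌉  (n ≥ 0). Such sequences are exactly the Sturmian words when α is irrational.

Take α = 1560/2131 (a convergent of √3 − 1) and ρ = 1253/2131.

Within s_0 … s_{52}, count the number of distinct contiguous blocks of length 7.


t_n = ⌈(n·1560+1253)/2131⌉ for n = 0 … 53:
  n=0…9: ⌈1253/2131⌉=1 ⌈2813/2131⌉=2 ⌈4373/2131⌉=3 ⌈5933/2131⌉=3 ⌈7493/2131⌉=4 ⌈9053/2131⌉=5 ⌈10613/2131⌉=5 ⌈12173/2131⌉=6 ⌈13733/2131⌉=7 ⌈15293/2131⌉=8
  n=10…19: ⌈16853/2131⌉=8 ⌈18413/2131⌉=9 ⌈19973/2131⌉=10 ⌈21533/2131⌉=11 ⌈23093/2131⌉=11 ⌈24653/2131⌉=12 ⌈26213/2131⌉=13 ⌈27773/2131⌉=14 ⌈29333/2131⌉=14 ⌈30893/2131⌉=15
  n=20…29: ⌈32453/2131⌉=16 ⌈34013/2131⌉=16 ⌈35573/2131⌉=17 ⌈37133/2131⌉=18 ⌈38693/2131⌉=19 ⌈40253/2131⌉=19 ⌈41813/2131⌉=20 ⌈43373/2131⌉=21 ⌈44933/2131⌉=22 ⌈46493/2131⌉=22
  n=30…39: ⌈48053/2131⌉=23 ⌈49613/2131⌉=24 ⌈51173/2131⌉=25 ⌈52733/2131⌉=25 ⌈54293/2131⌉=26 ⌈55853/2131⌉=27 ⌈57413/2131⌉=27 ⌈58973/2131⌉=28 ⌈60533/2131⌉=29 ⌈62093/2131⌉=30
  n=40…49: ⌈63653/2131⌉=30 ⌈65213/2131⌉=31 ⌈66773/2131⌉=32 ⌈68333/2131⌉=33 ⌈69893/2131⌉=33 ⌈71453/2131⌉=34 ⌈73013/2131⌉=35 ⌈74573/2131⌉=35 ⌈76133/2131⌉=36 ⌈77693/2131⌉=37
  n=50…53: ⌈79253/2131⌉=38 ⌈80813/2131⌉=38 ⌈82373/2131⌉=39 ⌈83933/2131⌉=40
s_n = t_(n+1) − t_n for n = 0 … 52 gives
prefix = 11011011101110111011011101110111011011101110110111011
slide a length-7 window over [0..6] … [46..52] (47 windows); first occurrence of each distinct factor:
  [  0..  6] 1101101
  [  1..  7] 1011011
  [  2..  8] 0110111
  [  3..  9] 1101110
  [  4.. 10] 1011101
  [  5.. 11] 0111011
  [  6.. 12] 1110111
  [ 14.. 20] 1110110
  (the other 39 windows repeat one of these)
distinct factors: {0110111, 0111011, 1011011, 1011101, 1101101, 1101110, 1110110, 1110111}
count = 8  (Sturmian bound for length 7 is 8)

8


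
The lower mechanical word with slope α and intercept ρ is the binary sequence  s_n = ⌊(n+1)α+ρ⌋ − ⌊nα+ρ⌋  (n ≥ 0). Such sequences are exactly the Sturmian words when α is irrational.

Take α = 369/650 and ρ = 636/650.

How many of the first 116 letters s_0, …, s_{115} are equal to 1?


66

#1s = Σ_{n=0}^{115} s_n = Σ_{n=0}^{115} (⌊(n+1)α+ρ⌋ − ⌊nα+ρ⌋)
the sum telescopes: every ⌊nα+ρ⌋ with 0 < n < 116 appears once with + and once with −, leaving ⌊116α+ρ⌋ − ⌊0·α+ρ⌋
116α + ρ = (116·369 + 636) / 650 = 43440/650
ρ = 636/650
⌊43440/650⌋ = 66,  ⌊636/650⌋ = 0
#1s = 66 − 0 = 66


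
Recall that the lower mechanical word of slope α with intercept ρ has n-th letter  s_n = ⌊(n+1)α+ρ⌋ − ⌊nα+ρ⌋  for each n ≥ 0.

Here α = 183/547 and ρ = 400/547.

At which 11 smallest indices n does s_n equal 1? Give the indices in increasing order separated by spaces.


n=0: ⌊583/547⌋−⌊400/547⌋ = 1−0 = 1  ← one
n=1: ⌊766/547⌋−⌊583/547⌋ = 1−1 = 0
n=2: ⌊949/547⌋−⌊766/547⌋ = 1−1 = 0
n=3: ⌊1132/547⌋−⌊949/547⌋ = 2−1 = 1  ← one
n=4: ⌊1315/547⌋−⌊1132/547⌋ = 2−2 = 0
n=5: ⌊1498/547⌋−⌊1315/547⌋ = 2−2 = 0
n=6: ⌊1681/547⌋−⌊1498/547⌋ = 3−2 = 1  ← one
n=7: ⌊1864/547⌋−⌊1681/547⌋ = 3−3 = 0
n=8: ⌊2047/547⌋−⌊1864/547⌋ = 3−3 = 0
n=9: ⌊2230/547⌋−⌊2047/547⌋ = 4−3 = 1  ← one
n=10: ⌊2413/547⌋−⌊2230/547⌋ = 4−4 = 0
n=11: ⌊2596/547⌋−⌊2413/547⌋ = 4−4 = 0
n=12: ⌊2779/547⌋−⌊2596/547⌋ = 5−4 = 1  ← one
n=13: ⌊2962/547⌋−⌊2779/547⌋ = 5−5 = 0
n=14: ⌊3145/547⌋−⌊2962/547⌋ = 5−5 = 0
n=15: ⌊3328/547⌋−⌊3145/547⌋ = 6−5 = 1  ← one
n=16: ⌊3511/547⌋−⌊3328/547⌋ = 6−6 = 0
n=17: ⌊3694/547⌋−⌊3511/547⌋ = 6−6 = 0
n=18: ⌊3877/547⌋−⌊3694/547⌋ = 7−6 = 1  ← one
n=19: ⌊4060/547⌋−⌊3877/547⌋ = 7−7 = 0
n=20: ⌊4243/547⌋−⌊4060/547⌋ = 7−7 = 0
n=21: ⌊4426/547⌋−⌊4243/547⌋ = 8−7 = 1  ← one
n=22: ⌊4609/547⌋−⌊4426/547⌋ = 8−8 = 0
n=23: ⌊4792/547⌋−⌊4609/547⌋ = 8−8 = 0
n=24: ⌊4975/547⌋−⌊4792/547⌋ = 9−8 = 1  ← one
n=25: ⌊5158/547⌋−⌊4975/547⌋ = 9−9 = 0
n=26: ⌊5341/547⌋−⌊5158/547⌋ = 9−9 = 0
n=27: ⌊5524/547⌋−⌊5341/547⌋ = 10−9 = 1  ← one
n=28: ⌊5707/547⌋−⌊5524/547⌋ = 10−10 = 0
n=29: ⌊5890/547⌋−⌊5707/547⌋ = 10−10 = 0
n=30: ⌊6073/547⌋−⌊5890/547⌋ = 11−10 = 1  ← one
positions of the first 11 ones: 0 3 6 9 12 15 18 21 24 27 30

0 3 6 9 12 15 18 21 24 27 30


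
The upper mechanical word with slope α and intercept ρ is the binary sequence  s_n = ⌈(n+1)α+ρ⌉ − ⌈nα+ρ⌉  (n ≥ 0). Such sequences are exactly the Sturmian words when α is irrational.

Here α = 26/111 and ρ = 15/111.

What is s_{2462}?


1

(n+1)α + ρ = (2463·26 + 15) / 111 = 64053/111
nα + ρ     = (2462·26 + 15) / 111 = 64027/111
⌈64053/111⌉ = 578,  ⌈64027/111⌉ = 577
s_{2462} = 578 − 577 = 1


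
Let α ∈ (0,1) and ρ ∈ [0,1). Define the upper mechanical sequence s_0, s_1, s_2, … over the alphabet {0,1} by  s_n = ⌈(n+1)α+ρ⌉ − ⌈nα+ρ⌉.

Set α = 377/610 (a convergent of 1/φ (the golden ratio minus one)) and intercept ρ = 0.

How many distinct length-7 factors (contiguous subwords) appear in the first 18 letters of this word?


8

t_n = ⌈(n·377)/610⌉ for n = 0 … 18:
  n=0…9: ⌈0/610⌉=0 ⌈377/610⌉=1 ⌈754/610⌉=2 ⌈1131/610⌉=2 ⌈1508/610⌉=3 ⌈1885/610⌉=4 ⌈2262/610⌉=4 ⌈2639/610⌉=5 ⌈3016/610⌉=5 ⌈3393/610⌉=6
  n=10…18: ⌈3770/610⌉=7 ⌈4147/610⌉=7 ⌈4524/610⌉=8 ⌈4901/610⌉=9 ⌈5278/610⌉=9 ⌈5655/610⌉=10 ⌈6032/610⌉=10 ⌈6409/610⌉=11 ⌈6786/610⌉=12
s_n = t_(n+1) − t_n for n = 0 … 17 gives
prefix = 110110101101101011
slide a length-7 window over [0..6] … [11..17] (12 windows); first occurrence of each distinct factor:
  [  0..  6] 1101101
  [  1..  7] 1011010
  [  2..  8] 0110101
  [  3..  9] 1101011
  [  4.. 10] 1010110
  [  5.. 11] 0101101
  [  6.. 12] 1011011
  [  7.. 13] 0110110
  (the other 4 windows repeat one of these)
distinct factors: {0101101, 0110101, 0110110, 1010110, 1011010, 1011011, 1101011, 1101101}
count = 8  (Sturmian bound for length 7 is 8)


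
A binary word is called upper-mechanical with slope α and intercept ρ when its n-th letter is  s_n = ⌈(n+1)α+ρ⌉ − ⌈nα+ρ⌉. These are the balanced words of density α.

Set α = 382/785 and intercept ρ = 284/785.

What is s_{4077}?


0

(n+1)α + ρ = (4078·382 + 284) / 785 = 1558080/785
nα + ρ     = (4077·382 + 284) / 785 = 1557698/785
⌈1558080/785⌉ = 1985,  ⌈1557698/785⌉ = 1985
s_{4077} = 1985 − 1985 = 0


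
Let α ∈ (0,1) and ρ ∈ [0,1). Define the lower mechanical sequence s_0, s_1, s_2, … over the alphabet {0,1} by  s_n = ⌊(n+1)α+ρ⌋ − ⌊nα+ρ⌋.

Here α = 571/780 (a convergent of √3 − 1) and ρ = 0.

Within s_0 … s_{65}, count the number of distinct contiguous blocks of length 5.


t_n = ⌊(n·571)/780⌋ for n = 0 … 66:
  n=0…9: ⌊0/780⌋=0 ⌊571/780⌋=0 ⌊1142/780⌋=1 ⌊1713/780⌋=2 ⌊2284/780⌋=2 ⌊2855/780⌋=3 ⌊3426/780⌋=4 ⌊3997/780⌋=5 ⌊4568/780⌋=5 ⌊5139/780⌋=6
  n=10…19: ⌊5710/780⌋=7 ⌊6281/780⌋=8 ⌊6852/780⌋=8 ⌊7423/780⌋=9 ⌊7994/780⌋=10 ⌊8565/780⌋=10 ⌊9136/780⌋=11 ⌊9707/780⌋=12 ⌊10278/780⌋=13 ⌊10849/780⌋=13
  n=20…29: ⌊11420/780⌋=14 ⌊11991/780⌋=15 ⌊12562/780⌋=16 ⌊13133/780⌋=16 ⌊13704/780⌋=17 ⌊14275/780⌋=18 ⌊14846/780⌋=19 ⌊15417/780⌋=19 ⌊15988/780⌋=20 ⌊16559/780⌋=21
  n=30…39: ⌊17130/780⌋=21 ⌊17701/780⌋=22 ⌊18272/780⌋=23 ⌊18843/780⌋=24 ⌊19414/780⌋=24 ⌊19985/780⌋=25 ⌊20556/780⌋=26 ⌊21127/780⌋=27 ⌊21698/780⌋=27 ⌊22269/780⌋=28
  n=40…49: ⌊22840/780⌋=29 ⌊23411/780⌋=30 ⌊23982/780⌋=30 ⌊24553/780⌋=31 ⌊25124/780⌋=32 ⌊25695/780⌋=32 ⌊26266/780⌋=33 ⌊26837/780⌋=34 ⌊27408/780⌋=35 ⌊27979/780⌋=35
  n=50…59: ⌊28550/780⌋=36 ⌊29121/780⌋=37 ⌊29692/780⌋=38 ⌊30263/780⌋=38 ⌊30834/780⌋=39 ⌊31405/780⌋=40 ⌊31976/780⌋=40 ⌊32547/780⌋=41 ⌊33118/780⌋=42 ⌊33689/780⌋=43
  n=60…66: ⌊34260/780⌋=43 ⌊34831/780⌋=44 ⌊35402/780⌋=45 ⌊35973/780⌋=46 ⌊36544/780⌋=46 ⌊37115/780⌋=47 ⌊37686/780⌋=48
s_n = t_(n+1) − t_n for n = 0 … 65 gives
prefix = 011011101110110111011101110110111011101110110111011101101110111011
slide a length-5 window over [0..4] … [61..65] (62 windows); first occurrence of each distinct factor:
  [  0..  4] 01101
  [  1..  5] 11011
  [  2..  6] 10111
  [  3..  7] 01110
  [  4..  8] 11101
  [ 10.. 14] 10110
  (the other 56 windows repeat one of these)
distinct factors: {01101, 01110, 10110, 10111, 11011, 11101}
count = 6  (Sturmian bound for length 5 is 6)

6


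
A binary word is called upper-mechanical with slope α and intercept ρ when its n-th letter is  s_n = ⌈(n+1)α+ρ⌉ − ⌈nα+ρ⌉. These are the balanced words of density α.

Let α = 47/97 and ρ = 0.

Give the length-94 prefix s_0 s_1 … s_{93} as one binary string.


1010101010101010101010101010101001010101010101010101010101010101001010101010101010101010101010

n=0: ⌈(1·47)/97⌉ − ⌈(0·47)/97⌉ = ⌈47/97⌉ − ⌈0/97⌉ = 1 − 0 = 1
n=1: ⌈(2·47)/97⌉ − ⌈(1·47)/97⌉ = ⌈94/97⌉ − ⌈47/97⌉ = 1 − 1 = 0
n=2: ⌈(3·47)/97⌉ − ⌈(2·47)/97⌉ = ⌈141/97⌉ − ⌈94/97⌉ = 2 − 1 = 1
n=3: ⌈(4·47)/97⌉ − ⌈(3·47)/97⌉ = ⌈188/97⌉ − ⌈141/97⌉ = 2 − 2 = 0
n=4: ⌈(5·47)/97⌉ − ⌈(4·47)/97⌉ = ⌈235/97⌉ − ⌈188/97⌉ = 3 − 2 = 1
n=5: ⌈(6·47)/97⌉ − ⌈(5·47)/97⌉ = ⌈282/97⌉ − ⌈235/97⌉ = 3 − 3 = 0
n=6: ⌈(7·47)/97⌉ − ⌈(6·47)/97⌉ = ⌈329/97⌉ − ⌈282/97⌉ = 4 − 3 = 1
n=7: ⌈(8·47)/97⌉ − ⌈(7·47)/97⌉ = ⌈376/97⌉ − ⌈329/97⌉ = 4 − 4 = 0
n=8: ⌈(9·47)/97⌉ − ⌈(8·47)/97⌉ = ⌈423/97⌉ − ⌈376/97⌉ = 5 − 4 = 1
n=9: ⌈(10·47)/97⌉ − ⌈(9·47)/97⌉ = ⌈470/97⌉ − ⌈423/97⌉ = 5 − 5 = 0
n=10: ⌈(11·47)/97⌉ − ⌈(10·47)/97⌉ = ⌈517/97⌉ − ⌈470/97⌉ = 6 − 5 = 1
n=11: ⌈(12·47)/97⌉ − ⌈(11·47)/97⌉ = ⌈564/97⌉ − ⌈517/97⌉ = 6 − 6 = 0
n=12: ⌈(13·47)/97⌉ − ⌈(12·47)/97⌉ = ⌈611/97⌉ − ⌈564/97⌉ = 7 − 6 = 1
n=13: ⌈(14·47)/97⌉ − ⌈(13·47)/97⌉ = ⌈658/97⌉ − ⌈611/97⌉ = 7 − 7 = 0
n=14: ⌈(15·47)/97⌉ − ⌈(14·47)/97⌉ = ⌈705/97⌉ − ⌈658/97⌉ = 8 − 7 = 1
n=15: ⌈(16·47)/97⌉ − ⌈(15·47)/97⌉ = ⌈752/97⌉ − ⌈705/97⌉ = 8 − 8 = 0
n=16: ⌈(17·47)/97⌉ − ⌈(16·47)/97⌉ = ⌈799/97⌉ − ⌈752/97⌉ = 9 − 8 = 1
n=17: ⌈(18·47)/97⌉ − ⌈(17·47)/97⌉ = ⌈846/97⌉ − ⌈799/97⌉ = 9 − 9 = 0
n=18: ⌈(19·47)/97⌉ − ⌈(18·47)/97⌉ = ⌈893/97⌉ − ⌈846/97⌉ = 10 − 9 = 1
n=19: ⌈(20·47)/97⌉ − ⌈(19·47)/97⌉ = ⌈940/97⌉ − ⌈893/97⌉ = 10 − 10 = 0
n=20: ⌈(21·47)/97⌉ − ⌈(20·47)/97⌉ = ⌈987/97⌉ − ⌈940/97⌉ = 11 − 10 = 1
n=21: ⌈(22·47)/97⌉ − ⌈(21·47)/97⌉ = ⌈1034/97⌉ − ⌈987/97⌉ = 11 − 11 = 0
n=22: ⌈(23·47)/97⌉ − ⌈(22·47)/97⌉ = ⌈1081/97⌉ − ⌈1034/97⌉ = 12 − 11 = 1
n=23: ⌈(24·47)/97⌉ − ⌈(23·47)/97⌉ = ⌈1128/97⌉ − ⌈1081/97⌉ = 12 − 12 = 0
n=24: ⌈(25·47)/97⌉ − ⌈(24·47)/97⌉ = ⌈1175/97⌉ − ⌈1128/97⌉ = 13 − 12 = 1
n=25: ⌈(26·47)/97⌉ − ⌈(25·47)/97⌉ = ⌈1222/97⌉ − ⌈1175/97⌉ = 13 − 13 = 0
n=26: ⌈(27·47)/97⌉ − ⌈(26·47)/97⌉ = ⌈1269/97⌉ − ⌈1222/97⌉ = 14 − 13 = 1
n=27: ⌈(28·47)/97⌉ − ⌈(27·47)/97⌉ = ⌈1316/97⌉ − ⌈1269/97⌉ = 14 − 14 = 0
n=28: ⌈(29·47)/97⌉ − ⌈(28·47)/97⌉ = ⌈1363/97⌉ − ⌈1316/97⌉ = 15 − 14 = 1
n=29: ⌈(30·47)/97⌉ − ⌈(29·47)/97⌉ = ⌈1410/97⌉ − ⌈1363/97⌉ = 15 − 15 = 0
n=30: ⌈(31·47)/97⌉ − ⌈(30·47)/97⌉ = ⌈1457/97⌉ − ⌈1410/97⌉ = 16 − 15 = 1
n=31: ⌈(32·47)/97⌉ − ⌈(31·47)/97⌉ = ⌈1504/97⌉ − ⌈1457/97⌉ = 16 − 16 = 0
n=32: ⌈(33·47)/97⌉ − ⌈(32·47)/97⌉ = ⌈1551/97⌉ − ⌈1504/97⌉ = 16 − 16 = 0
n=33: ⌈(34·47)/97⌉ − ⌈(33·47)/97⌉ = ⌈1598/97⌉ − ⌈1551/97⌉ = 17 − 16 = 1
n=34: ⌈(35·47)/97⌉ − ⌈(34·47)/97⌉ = ⌈1645/97⌉ − ⌈1598/97⌉ = 17 − 17 = 0
n=35: ⌈(36·47)/97⌉ − ⌈(35·47)/97⌉ = ⌈1692/97⌉ − ⌈1645/97⌉ = 18 − 17 = 1
n=36: ⌈(37·47)/97⌉ − ⌈(36·47)/97⌉ = ⌈1739/97⌉ − ⌈1692/97⌉ = 18 − 18 = 0
n=37: ⌈(38·47)/97⌉ − ⌈(37·47)/97⌉ = ⌈1786/97⌉ − ⌈1739/97⌉ = 19 − 18 = 1
n=38: ⌈(39·47)/97⌉ − ⌈(38·47)/97⌉ = ⌈1833/97⌉ − ⌈1786/97⌉ = 19 − 19 = 0
n=39: ⌈(40·47)/97⌉ − ⌈(39·47)/97⌉ = ⌈1880/97⌉ − ⌈1833/97⌉ = 20 − 19 = 1
n=40: ⌈(41·47)/97⌉ − ⌈(40·47)/97⌉ = ⌈1927/97⌉ − ⌈1880/97⌉ = 20 − 20 = 0
n=41: ⌈(42·47)/97⌉ − ⌈(41·47)/97⌉ = ⌈1974/97⌉ − ⌈1927/97⌉ = 21 − 20 = 1
n=42: ⌈(43·47)/97⌉ − ⌈(42·47)/97⌉ = ⌈2021/97⌉ − ⌈1974/97⌉ = 21 − 21 = 0
n=43: ⌈(44·47)/97⌉ − ⌈(43·47)/97⌉ = ⌈2068/97⌉ − ⌈2021/97⌉ = 22 − 21 = 1
n=44: ⌈(45·47)/97⌉ − ⌈(44·47)/97⌉ = ⌈2115/97⌉ − ⌈2068/97⌉ = 22 − 22 = 0
n=45: ⌈(46·47)/97⌉ − ⌈(45·47)/97⌉ = ⌈2162/97⌉ − ⌈2115/97⌉ = 23 − 22 = 1
n=46: ⌈(47·47)/97⌉ − ⌈(46·47)/97⌉ = ⌈2209/97⌉ − ⌈2162/97⌉ = 23 − 23 = 0
n=47: ⌈(48·47)/97⌉ − ⌈(47·47)/97⌉ = ⌈2256/97⌉ − ⌈2209/97⌉ = 24 − 23 = 1
n=48: ⌈(49·47)/97⌉ − ⌈(48·47)/97⌉ = ⌈2303/97⌉ − ⌈2256/97⌉ = 24 − 24 = 0
n=49: ⌈(50·47)/97⌉ − ⌈(49·47)/97⌉ = ⌈2350/97⌉ − ⌈2303/97⌉ = 25 − 24 = 1
n=50: ⌈(51·47)/97⌉ − ⌈(50·47)/97⌉ = ⌈2397/97⌉ − ⌈2350/97⌉ = 25 − 25 = 0
n=51: ⌈(52·47)/97⌉ − ⌈(51·47)/97⌉ = ⌈2444/97⌉ − ⌈2397/97⌉ = 26 − 25 = 1
n=52: ⌈(53·47)/97⌉ − ⌈(52·47)/97⌉ = ⌈2491/97⌉ − ⌈2444/97⌉ = 26 − 26 = 0
n=53: ⌈(54·47)/97⌉ − ⌈(53·47)/97⌉ = ⌈2538/97⌉ − ⌈2491/97⌉ = 27 − 26 = 1
n=54: ⌈(55·47)/97⌉ − ⌈(54·47)/97⌉ = ⌈2585/97⌉ − ⌈2538/97⌉ = 27 − 27 = 0
n=55: ⌈(56·47)/97⌉ − ⌈(55·47)/97⌉ = ⌈2632/97⌉ − ⌈2585/97⌉ = 28 − 27 = 1
n=56: ⌈(57·47)/97⌉ − ⌈(56·47)/97⌉ = ⌈2679/97⌉ − ⌈2632/97⌉ = 28 − 28 = 0
n=57: ⌈(58·47)/97⌉ − ⌈(57·47)/97⌉ = ⌈2726/97⌉ − ⌈2679/97⌉ = 29 − 28 = 1
n=58: ⌈(59·47)/97⌉ − ⌈(58·47)/97⌉ = ⌈2773/97⌉ − ⌈2726/97⌉ = 29 − 29 = 0
n=59: ⌈(60·47)/97⌉ − ⌈(59·47)/97⌉ = ⌈2820/97⌉ − ⌈2773/97⌉ = 30 − 29 = 1
n=60: ⌈(61·47)/97⌉ − ⌈(60·47)/97⌉ = ⌈2867/97⌉ − ⌈2820/97⌉ = 30 − 30 = 0
n=61: ⌈(62·47)/97⌉ − ⌈(61·47)/97⌉ = ⌈2914/97⌉ − ⌈2867/97⌉ = 31 − 30 = 1
n=62: ⌈(63·47)/97⌉ − ⌈(62·47)/97⌉ = ⌈2961/97⌉ − ⌈2914/97⌉ = 31 − 31 = 0
n=63: ⌈(64·47)/97⌉ − ⌈(63·47)/97⌉ = ⌈3008/97⌉ − ⌈2961/97⌉ = 32 − 31 = 1
n=64: ⌈(65·47)/97⌉ − ⌈(64·47)/97⌉ = ⌈3055/97⌉ − ⌈3008/97⌉ = 32 − 32 = 0
n=65: ⌈(66·47)/97⌉ − ⌈(65·47)/97⌉ = ⌈3102/97⌉ − ⌈3055/97⌉ = 32 − 32 = 0
n=66: ⌈(67·47)/97⌉ − ⌈(66·47)/97⌉ = ⌈3149/97⌉ − ⌈3102/97⌉ = 33 − 32 = 1
n=67: ⌈(68·47)/97⌉ − ⌈(67·47)/97⌉ = ⌈3196/97⌉ − ⌈3149/97⌉ = 33 − 33 = 0
n=68: ⌈(69·47)/97⌉ − ⌈(68·47)/97⌉ = ⌈3243/97⌉ − ⌈3196/97⌉ = 34 − 33 = 1
n=69: ⌈(70·47)/97⌉ − ⌈(69·47)/97⌉ = ⌈3290/97⌉ − ⌈3243/97⌉ = 34 − 34 = 0
n=70: ⌈(71·47)/97⌉ − ⌈(70·47)/97⌉ = ⌈3337/97⌉ − ⌈3290/97⌉ = 35 − 34 = 1
n=71: ⌈(72·47)/97⌉ − ⌈(71·47)/97⌉ = ⌈3384/97⌉ − ⌈3337/97⌉ = 35 − 35 = 0
n=72: ⌈(73·47)/97⌉ − ⌈(72·47)/97⌉ = ⌈3431/97⌉ − ⌈3384/97⌉ = 36 − 35 = 1
n=73: ⌈(74·47)/97⌉ − ⌈(73·47)/97⌉ = ⌈3478/97⌉ − ⌈3431/97⌉ = 36 − 36 = 0
n=74: ⌈(75·47)/97⌉ − ⌈(74·47)/97⌉ = ⌈3525/97⌉ − ⌈3478/97⌉ = 37 − 36 = 1
n=75: ⌈(76·47)/97⌉ − ⌈(75·47)/97⌉ = ⌈3572/97⌉ − ⌈3525/97⌉ = 37 − 37 = 0
n=76: ⌈(77·47)/97⌉ − ⌈(76·47)/97⌉ = ⌈3619/97⌉ − ⌈3572/97⌉ = 38 − 37 = 1
n=77: ⌈(78·47)/97⌉ − ⌈(77·47)/97⌉ = ⌈3666/97⌉ − ⌈3619/97⌉ = 38 − 38 = 0
n=78: ⌈(79·47)/97⌉ − ⌈(78·47)/97⌉ = ⌈3713/97⌉ − ⌈3666/97⌉ = 39 − 38 = 1
n=79: ⌈(80·47)/97⌉ − ⌈(79·47)/97⌉ = ⌈3760/97⌉ − ⌈3713/97⌉ = 39 − 39 = 0
n=80: ⌈(81·47)/97⌉ − ⌈(80·47)/97⌉ = ⌈3807/97⌉ − ⌈3760/97⌉ = 40 − 39 = 1
n=81: ⌈(82·47)/97⌉ − ⌈(81·47)/97⌉ = ⌈3854/97⌉ − ⌈3807/97⌉ = 40 − 40 = 0
n=82: ⌈(83·47)/97⌉ − ⌈(82·47)/97⌉ = ⌈3901/97⌉ − ⌈3854/97⌉ = 41 − 40 = 1
n=83: ⌈(84·47)/97⌉ − ⌈(83·47)/97⌉ = ⌈3948/97⌉ − ⌈3901/97⌉ = 41 − 41 = 0
n=84: ⌈(85·47)/97⌉ − ⌈(84·47)/97⌉ = ⌈3995/97⌉ − ⌈3948/97⌉ = 42 − 41 = 1
n=85: ⌈(86·47)/97⌉ − ⌈(85·47)/97⌉ = ⌈4042/97⌉ − ⌈3995/97⌉ = 42 − 42 = 0
n=86: ⌈(87·47)/97⌉ − ⌈(86·47)/97⌉ = ⌈4089/97⌉ − ⌈4042/97⌉ = 43 − 42 = 1
n=87: ⌈(88·47)/97⌉ − ⌈(87·47)/97⌉ = ⌈4136/97⌉ − ⌈4089/97⌉ = 43 − 43 = 0
n=88: ⌈(89·47)/97⌉ − ⌈(88·47)/97⌉ = ⌈4183/97⌉ − ⌈4136/97⌉ = 44 − 43 = 1
n=89: ⌈(90·47)/97⌉ − ⌈(89·47)/97⌉ = ⌈4230/97⌉ − ⌈4183/97⌉ = 44 − 44 = 0
n=90: ⌈(91·47)/97⌉ − ⌈(90·47)/97⌉ = ⌈4277/97⌉ − ⌈4230/97⌉ = 45 − 44 = 1
n=91: ⌈(92·47)/97⌉ − ⌈(91·47)/97⌉ = ⌈4324/97⌉ − ⌈4277/97⌉ = 45 − 45 = 0
n=92: ⌈(93·47)/97⌉ − ⌈(92·47)/97⌉ = ⌈4371/97⌉ − ⌈4324/97⌉ = 46 − 45 = 1
n=93: ⌈(94·47)/97⌉ − ⌈(93·47)/97⌉ = ⌈4418/97⌉ − ⌈4371/97⌉ = 46 − 46 = 0


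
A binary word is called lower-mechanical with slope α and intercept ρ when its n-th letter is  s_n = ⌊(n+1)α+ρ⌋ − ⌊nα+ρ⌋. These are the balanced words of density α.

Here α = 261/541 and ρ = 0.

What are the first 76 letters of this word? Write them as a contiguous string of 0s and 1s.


n=0: ⌊(1·261)/541⌋ − ⌊(0·261)/541⌋ = ⌊261/541⌋ − ⌊0/541⌋ = 0 − 0 = 0
n=1: ⌊(2·261)/541⌋ − ⌊(1·261)/541⌋ = ⌊522/541⌋ − ⌊261/541⌋ = 0 − 0 = 0
n=2: ⌊(3·261)/541⌋ − ⌊(2·261)/541⌋ = ⌊783/541⌋ − ⌊522/541⌋ = 1 − 0 = 1
n=3: ⌊(4·261)/541⌋ − ⌊(3·261)/541⌋ = ⌊1044/541⌋ − ⌊783/541⌋ = 1 − 1 = 0
n=4: ⌊(5·261)/541⌋ − ⌊(4·261)/541⌋ = ⌊1305/541⌋ − ⌊1044/541⌋ = 2 − 1 = 1
n=5: ⌊(6·261)/541⌋ − ⌊(5·261)/541⌋ = ⌊1566/541⌋ − ⌊1305/541⌋ = 2 − 2 = 0
n=6: ⌊(7·261)/541⌋ − ⌊(6·261)/541⌋ = ⌊1827/541⌋ − ⌊1566/541⌋ = 3 − 2 = 1
n=7: ⌊(8·261)/541⌋ − ⌊(7·261)/541⌋ = ⌊2088/541⌋ − ⌊1827/541⌋ = 3 − 3 = 0
n=8: ⌊(9·261)/541⌋ − ⌊(8·261)/541⌋ = ⌊2349/541⌋ − ⌊2088/541⌋ = 4 − 3 = 1
n=9: ⌊(10·261)/541⌋ − ⌊(9·261)/541⌋ = ⌊2610/541⌋ − ⌊2349/541⌋ = 4 − 4 = 0
n=10: ⌊(11·261)/541⌋ − ⌊(10·261)/541⌋ = ⌊2871/541⌋ − ⌊2610/541⌋ = 5 − 4 = 1
n=11: ⌊(12·261)/541⌋ − ⌊(11·261)/541⌋ = ⌊3132/541⌋ − ⌊2871/541⌋ = 5 − 5 = 0
n=12: ⌊(13·261)/541⌋ − ⌊(12·261)/541⌋ = ⌊3393/541⌋ − ⌊3132/541⌋ = 6 − 5 = 1
n=13: ⌊(14·261)/541⌋ − ⌊(13·261)/541⌋ = ⌊3654/541⌋ − ⌊3393/541⌋ = 6 − 6 = 0
n=14: ⌊(15·261)/541⌋ − ⌊(14·261)/541⌋ = ⌊3915/541⌋ − ⌊3654/541⌋ = 7 − 6 = 1
n=15: ⌊(16·261)/541⌋ − ⌊(15·261)/541⌋ = ⌊4176/541⌋ − ⌊3915/541⌋ = 7 − 7 = 0
n=16: ⌊(17·261)/541⌋ − ⌊(16·261)/541⌋ = ⌊4437/541⌋ − ⌊4176/541⌋ = 8 − 7 = 1
n=17: ⌊(18·261)/541⌋ − ⌊(17·261)/541⌋ = ⌊4698/541⌋ − ⌊4437/541⌋ = 8 − 8 = 0
n=18: ⌊(19·261)/541⌋ − ⌊(18·261)/541⌋ = ⌊4959/541⌋ − ⌊4698/541⌋ = 9 − 8 = 1
n=19: ⌊(20·261)/541⌋ − ⌊(19·261)/541⌋ = ⌊5220/541⌋ − ⌊4959/541⌋ = 9 − 9 = 0
n=20: ⌊(21·261)/541⌋ − ⌊(20·261)/541⌋ = ⌊5481/541⌋ − ⌊5220/541⌋ = 10 − 9 = 1
n=21: ⌊(22·261)/541⌋ − ⌊(21·261)/541⌋ = ⌊5742/541⌋ − ⌊5481/541⌋ = 10 − 10 = 0
n=22: ⌊(23·261)/541⌋ − ⌊(22·261)/541⌋ = ⌊6003/541⌋ − ⌊5742/541⌋ = 11 − 10 = 1
n=23: ⌊(24·261)/541⌋ − ⌊(23·261)/541⌋ = ⌊6264/541⌋ − ⌊6003/541⌋ = 11 − 11 = 0
n=24: ⌊(25·261)/541⌋ − ⌊(24·261)/541⌋ = ⌊6525/541⌋ − ⌊6264/541⌋ = 12 − 11 = 1
n=25: ⌊(26·261)/541⌋ − ⌊(25·261)/541⌋ = ⌊6786/541⌋ − ⌊6525/541⌋ = 12 − 12 = 0
n=26: ⌊(27·261)/541⌋ − ⌊(26·261)/541⌋ = ⌊7047/541⌋ − ⌊6786/541⌋ = 13 − 12 = 1
n=27: ⌊(28·261)/541⌋ − ⌊(27·261)/541⌋ = ⌊7308/541⌋ − ⌊7047/541⌋ = 13 − 13 = 0
n=28: ⌊(29·261)/541⌋ − ⌊(28·261)/541⌋ = ⌊7569/541⌋ − ⌊7308/541⌋ = 13 − 13 = 0
n=29: ⌊(30·261)/541⌋ − ⌊(29·261)/541⌋ = ⌊7830/541⌋ − ⌊7569/541⌋ = 14 − 13 = 1
n=30: ⌊(31·261)/541⌋ − ⌊(30·261)/541⌋ = ⌊8091/541⌋ − ⌊7830/541⌋ = 14 − 14 = 0
n=31: ⌊(32·261)/541⌋ − ⌊(31·261)/541⌋ = ⌊8352/541⌋ − ⌊8091/541⌋ = 15 − 14 = 1
n=32: ⌊(33·261)/541⌋ − ⌊(32·261)/541⌋ = ⌊8613/541⌋ − ⌊8352/541⌋ = 15 − 15 = 0
n=33: ⌊(34·261)/541⌋ − ⌊(33·261)/541⌋ = ⌊8874/541⌋ − ⌊8613/541⌋ = 16 − 15 = 1
n=34: ⌊(35·261)/541⌋ − ⌊(34·261)/541⌋ = ⌊9135/541⌋ − ⌊8874/541⌋ = 16 − 16 = 0
n=35: ⌊(36·261)/541⌋ − ⌊(35·261)/541⌋ = ⌊9396/541⌋ − ⌊9135/541⌋ = 17 − 16 = 1
n=36: ⌊(37·261)/541⌋ − ⌊(36·261)/541⌋ = ⌊9657/541⌋ − ⌊9396/541⌋ = 17 − 17 = 0
n=37: ⌊(38·261)/541⌋ − ⌊(37·261)/541⌋ = ⌊9918/541⌋ − ⌊9657/541⌋ = 18 − 17 = 1
n=38: ⌊(39·261)/541⌋ − ⌊(38·261)/541⌋ = ⌊10179/541⌋ − ⌊9918/541⌋ = 18 − 18 = 0
n=39: ⌊(40·261)/541⌋ − ⌊(39·261)/541⌋ = ⌊10440/541⌋ − ⌊10179/541⌋ = 19 − 18 = 1
n=40: ⌊(41·261)/541⌋ − ⌊(40·261)/541⌋ = ⌊10701/541⌋ − ⌊10440/541⌋ = 19 − 19 = 0
n=41: ⌊(42·261)/541⌋ − ⌊(41·261)/541⌋ = ⌊10962/541⌋ − ⌊10701/541⌋ = 20 − 19 = 1
n=42: ⌊(43·261)/541⌋ − ⌊(42·261)/541⌋ = ⌊11223/541⌋ − ⌊10962/541⌋ = 20 − 20 = 0
n=43: ⌊(44·261)/541⌋ − ⌊(43·261)/541⌋ = ⌊11484/541⌋ − ⌊11223/541⌋ = 21 − 20 = 1
n=44: ⌊(45·261)/541⌋ − ⌊(44·261)/541⌋ = ⌊11745/541⌋ − ⌊11484/541⌋ = 21 − 21 = 0
n=45: ⌊(46·261)/541⌋ − ⌊(45·261)/541⌋ = ⌊12006/541⌋ − ⌊11745/541⌋ = 22 − 21 = 1
n=46: ⌊(47·261)/541⌋ − ⌊(46·261)/541⌋ = ⌊12267/541⌋ − ⌊12006/541⌋ = 22 − 22 = 0
n=47: ⌊(48·261)/541⌋ − ⌊(47·261)/541⌋ = ⌊12528/541⌋ − ⌊12267/541⌋ = 23 − 22 = 1
n=48: ⌊(49·261)/541⌋ − ⌊(48·261)/541⌋ = ⌊12789/541⌋ − ⌊12528/541⌋ = 23 − 23 = 0
n=49: ⌊(50·261)/541⌋ − ⌊(49·261)/541⌋ = ⌊13050/541⌋ − ⌊12789/541⌋ = 24 − 23 = 1
n=50: ⌊(51·261)/541⌋ − ⌊(50·261)/541⌋ = ⌊13311/541⌋ − ⌊13050/541⌋ = 24 − 24 = 0
n=51: ⌊(52·261)/541⌋ − ⌊(51·261)/541⌋ = ⌊13572/541⌋ − ⌊13311/541⌋ = 25 − 24 = 1
n=52: ⌊(53·261)/541⌋ − ⌊(52·261)/541⌋ = ⌊13833/541⌋ − ⌊13572/541⌋ = 25 − 25 = 0
n=53: ⌊(54·261)/541⌋ − ⌊(53·261)/541⌋ = ⌊14094/541⌋ − ⌊13833/541⌋ = 26 − 25 = 1
n=54: ⌊(55·261)/541⌋ − ⌊(54·261)/541⌋ = ⌊14355/541⌋ − ⌊14094/541⌋ = 26 − 26 = 0
n=55: ⌊(56·261)/541⌋ − ⌊(55·261)/541⌋ = ⌊14616/541⌋ − ⌊14355/541⌋ = 27 − 26 = 1
n=56: ⌊(57·261)/541⌋ − ⌊(56·261)/541⌋ = ⌊14877/541⌋ − ⌊14616/541⌋ = 27 − 27 = 0
n=57: ⌊(58·261)/541⌋ − ⌊(57·261)/541⌋ = ⌊15138/541⌋ − ⌊14877/541⌋ = 27 − 27 = 0
n=58: ⌊(59·261)/541⌋ − ⌊(58·261)/541⌋ = ⌊15399/541⌋ − ⌊15138/541⌋ = 28 − 27 = 1
n=59: ⌊(60·261)/541⌋ − ⌊(59·261)/541⌋ = ⌊15660/541⌋ − ⌊15399/541⌋ = 28 − 28 = 0
n=60: ⌊(61·261)/541⌋ − ⌊(60·261)/541⌋ = ⌊15921/541⌋ − ⌊15660/541⌋ = 29 − 28 = 1
n=61: ⌊(62·261)/541⌋ − ⌊(61·261)/541⌋ = ⌊16182/541⌋ − ⌊15921/541⌋ = 29 − 29 = 0
n=62: ⌊(63·261)/541⌋ − ⌊(62·261)/541⌋ = ⌊16443/541⌋ − ⌊16182/541⌋ = 30 − 29 = 1
n=63: ⌊(64·261)/541⌋ − ⌊(63·261)/541⌋ = ⌊16704/541⌋ − ⌊16443/541⌋ = 30 − 30 = 0
n=64: ⌊(65·261)/541⌋ − ⌊(64·261)/541⌋ = ⌊16965/541⌋ − ⌊16704/541⌋ = 31 − 30 = 1
n=65: ⌊(66·261)/541⌋ − ⌊(65·261)/541⌋ = ⌊17226/541⌋ − ⌊16965/541⌋ = 31 − 31 = 0
n=66: ⌊(67·261)/541⌋ − ⌊(66·261)/541⌋ = ⌊17487/541⌋ − ⌊17226/541⌋ = 32 − 31 = 1
n=67: ⌊(68·261)/541⌋ − ⌊(67·261)/541⌋ = ⌊17748/541⌋ − ⌊17487/541⌋ = 32 − 32 = 0
n=68: ⌊(69·261)/541⌋ − ⌊(68·261)/541⌋ = ⌊18009/541⌋ − ⌊17748/541⌋ = 33 − 32 = 1
n=69: ⌊(70·261)/541⌋ − ⌊(69·261)/541⌋ = ⌊18270/541⌋ − ⌊18009/541⌋ = 33 − 33 = 0
n=70: ⌊(71·261)/541⌋ − ⌊(70·261)/541⌋ = ⌊18531/541⌋ − ⌊18270/541⌋ = 34 − 33 = 1
n=71: ⌊(72·261)/541⌋ − ⌊(71·261)/541⌋ = ⌊18792/541⌋ − ⌊18531/541⌋ = 34 − 34 = 0
n=72: ⌊(73·261)/541⌋ − ⌊(72·261)/541⌋ = ⌊19053/541⌋ − ⌊18792/541⌋ = 35 − 34 = 1
n=73: ⌊(74·261)/541⌋ − ⌊(73·261)/541⌋ = ⌊19314/541⌋ − ⌊19053/541⌋ = 35 − 35 = 0
n=74: ⌊(75·261)/541⌋ − ⌊(74·261)/541⌋ = ⌊19575/541⌋ − ⌊19314/541⌋ = 36 − 35 = 1
n=75: ⌊(76·261)/541⌋ − ⌊(75·261)/541⌋ = ⌊19836/541⌋ − ⌊19575/541⌋ = 36 − 36 = 0

0010101010101010101010101010010101010101010101010101010100101010101010101010


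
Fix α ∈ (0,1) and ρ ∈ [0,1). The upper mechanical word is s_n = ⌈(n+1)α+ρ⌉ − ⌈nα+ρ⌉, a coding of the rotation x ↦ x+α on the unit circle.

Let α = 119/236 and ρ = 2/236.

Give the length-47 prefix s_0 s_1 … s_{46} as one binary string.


n=0: ⌈(1·119+2)/236⌉ − ⌈(0·119+2)/236⌉ = ⌈121/236⌉ − ⌈2/236⌉ = 1 − 1 = 0
n=1: ⌈(2·119+2)/236⌉ − ⌈(1·119+2)/236⌉ = ⌈240/236⌉ − ⌈121/236⌉ = 2 − 1 = 1
n=2: ⌈(3·119+2)/236⌉ − ⌈(2·119+2)/236⌉ = ⌈359/236⌉ − ⌈240/236⌉ = 2 − 2 = 0
n=3: ⌈(4·119+2)/236⌉ − ⌈(3·119+2)/236⌉ = ⌈478/236⌉ − ⌈359/236⌉ = 3 − 2 = 1
n=4: ⌈(5·119+2)/236⌉ − ⌈(4·119+2)/236⌉ = ⌈597/236⌉ − ⌈478/236⌉ = 3 − 3 = 0
n=5: ⌈(6·119+2)/236⌉ − ⌈(5·119+2)/236⌉ = ⌈716/236⌉ − ⌈597/236⌉ = 4 − 3 = 1
n=6: ⌈(7·119+2)/236⌉ − ⌈(6·119+2)/236⌉ = ⌈835/236⌉ − ⌈716/236⌉ = 4 − 4 = 0
n=7: ⌈(8·119+2)/236⌉ − ⌈(7·119+2)/236⌉ = ⌈954/236⌉ − ⌈835/236⌉ = 5 − 4 = 1
n=8: ⌈(9·119+2)/236⌉ − ⌈(8·119+2)/236⌉ = ⌈1073/236⌉ − ⌈954/236⌉ = 5 − 5 = 0
n=9: ⌈(10·119+2)/236⌉ − ⌈(9·119+2)/236⌉ = ⌈1192/236⌉ − ⌈1073/236⌉ = 6 − 5 = 1
n=10: ⌈(11·119+2)/236⌉ − ⌈(10·119+2)/236⌉ = ⌈1311/236⌉ − ⌈1192/236⌉ = 6 − 6 = 0
n=11: ⌈(12·119+2)/236⌉ − ⌈(11·119+2)/236⌉ = ⌈1430/236⌉ − ⌈1311/236⌉ = 7 − 6 = 1
n=12: ⌈(13·119+2)/236⌉ − ⌈(12·119+2)/236⌉ = ⌈1549/236⌉ − ⌈1430/236⌉ = 7 − 7 = 0
n=13: ⌈(14·119+2)/236⌉ − ⌈(13·119+2)/236⌉ = ⌈1668/236⌉ − ⌈1549/236⌉ = 8 − 7 = 1
n=14: ⌈(15·119+2)/236⌉ − ⌈(14·119+2)/236⌉ = ⌈1787/236⌉ − ⌈1668/236⌉ = 8 − 8 = 0
n=15: ⌈(16·119+2)/236⌉ − ⌈(15·119+2)/236⌉ = ⌈1906/236⌉ − ⌈1787/236⌉ = 9 − 8 = 1
n=16: ⌈(17·119+2)/236⌉ − ⌈(16·119+2)/236⌉ = ⌈2025/236⌉ − ⌈1906/236⌉ = 9 − 9 = 0
n=17: ⌈(18·119+2)/236⌉ − ⌈(17·119+2)/236⌉ = ⌈2144/236⌉ − ⌈2025/236⌉ = 10 − 9 = 1
n=18: ⌈(19·119+2)/236⌉ − ⌈(18·119+2)/236⌉ = ⌈2263/236⌉ − ⌈2144/236⌉ = 10 − 10 = 0
n=19: ⌈(20·119+2)/236⌉ − ⌈(19·119+2)/236⌉ = ⌈2382/236⌉ − ⌈2263/236⌉ = 11 − 10 = 1
n=20: ⌈(21·119+2)/236⌉ − ⌈(20·119+2)/236⌉ = ⌈2501/236⌉ − ⌈2382/236⌉ = 11 − 11 = 0
n=21: ⌈(22·119+2)/236⌉ − ⌈(21·119+2)/236⌉ = ⌈2620/236⌉ − ⌈2501/236⌉ = 12 − 11 = 1
n=22: ⌈(23·119+2)/236⌉ − ⌈(22·119+2)/236⌉ = ⌈2739/236⌉ − ⌈2620/236⌉ = 12 − 12 = 0
n=23: ⌈(24·119+2)/236⌉ − ⌈(23·119+2)/236⌉ = ⌈2858/236⌉ − ⌈2739/236⌉ = 13 − 12 = 1
n=24: ⌈(25·119+2)/236⌉ − ⌈(24·119+2)/236⌉ = ⌈2977/236⌉ − ⌈2858/236⌉ = 13 − 13 = 0
n=25: ⌈(26·119+2)/236⌉ − ⌈(25·119+2)/236⌉ = ⌈3096/236⌉ − ⌈2977/236⌉ = 14 − 13 = 1
n=26: ⌈(27·119+2)/236⌉ − ⌈(26·119+2)/236⌉ = ⌈3215/236⌉ − ⌈3096/236⌉ = 14 − 14 = 0
n=27: ⌈(28·119+2)/236⌉ − ⌈(27·119+2)/236⌉ = ⌈3334/236⌉ − ⌈3215/236⌉ = 15 − 14 = 1
n=28: ⌈(29·119+2)/236⌉ − ⌈(28·119+2)/236⌉ = ⌈3453/236⌉ − ⌈3334/236⌉ = 15 − 15 = 0
n=29: ⌈(30·119+2)/236⌉ − ⌈(29·119+2)/236⌉ = ⌈3572/236⌉ − ⌈3453/236⌉ = 16 − 15 = 1
n=30: ⌈(31·119+2)/236⌉ − ⌈(30·119+2)/236⌉ = ⌈3691/236⌉ − ⌈3572/236⌉ = 16 − 16 = 0
n=31: ⌈(32·119+2)/236⌉ − ⌈(31·119+2)/236⌉ = ⌈3810/236⌉ − ⌈3691/236⌉ = 17 − 16 = 1
n=32: ⌈(33·119+2)/236⌉ − ⌈(32·119+2)/236⌉ = ⌈3929/236⌉ − ⌈3810/236⌉ = 17 − 17 = 0
n=33: ⌈(34·119+2)/236⌉ − ⌈(33·119+2)/236⌉ = ⌈4048/236⌉ − ⌈3929/236⌉ = 18 − 17 = 1
n=34: ⌈(35·119+2)/236⌉ − ⌈(34·119+2)/236⌉ = ⌈4167/236⌉ − ⌈4048/236⌉ = 18 − 18 = 0
n=35: ⌈(36·119+2)/236⌉ − ⌈(35·119+2)/236⌉ = ⌈4286/236⌉ − ⌈4167/236⌉ = 19 − 18 = 1
n=36: ⌈(37·119+2)/236⌉ − ⌈(36·119+2)/236⌉ = ⌈4405/236⌉ − ⌈4286/236⌉ = 19 − 19 = 0
n=37: ⌈(38·119+2)/236⌉ − ⌈(37·119+2)/236⌉ = ⌈4524/236⌉ − ⌈4405/236⌉ = 20 − 19 = 1
n=38: ⌈(39·119+2)/236⌉ − ⌈(38·119+2)/236⌉ = ⌈4643/236⌉ − ⌈4524/236⌉ = 20 − 20 = 0
n=39: ⌈(40·119+2)/236⌉ − ⌈(39·119+2)/236⌉ = ⌈4762/236⌉ − ⌈4643/236⌉ = 21 − 20 = 1
n=40: ⌈(41·119+2)/236⌉ − ⌈(40·119+2)/236⌉ = ⌈4881/236⌉ − ⌈4762/236⌉ = 21 − 21 = 0
n=41: ⌈(42·119+2)/236⌉ − ⌈(41·119+2)/236⌉ = ⌈5000/236⌉ − ⌈4881/236⌉ = 22 − 21 = 1
n=42: ⌈(43·119+2)/236⌉ − ⌈(42·119+2)/236⌉ = ⌈5119/236⌉ − ⌈5000/236⌉ = 22 − 22 = 0
n=43: ⌈(44·119+2)/236⌉ − ⌈(43·119+2)/236⌉ = ⌈5238/236⌉ − ⌈5119/236⌉ = 23 − 22 = 1
n=44: ⌈(45·119+2)/236⌉ − ⌈(44·119+2)/236⌉ = ⌈5357/236⌉ − ⌈5238/236⌉ = 23 − 23 = 0
n=45: ⌈(46·119+2)/236⌉ − ⌈(45·119+2)/236⌉ = ⌈5476/236⌉ − ⌈5357/236⌉ = 24 − 23 = 1
n=46: ⌈(47·119+2)/236⌉ − ⌈(46·119+2)/236⌉ = ⌈5595/236⌉ − ⌈5476/236⌉ = 24 − 24 = 0

01010101010101010101010101010101010101010101010
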